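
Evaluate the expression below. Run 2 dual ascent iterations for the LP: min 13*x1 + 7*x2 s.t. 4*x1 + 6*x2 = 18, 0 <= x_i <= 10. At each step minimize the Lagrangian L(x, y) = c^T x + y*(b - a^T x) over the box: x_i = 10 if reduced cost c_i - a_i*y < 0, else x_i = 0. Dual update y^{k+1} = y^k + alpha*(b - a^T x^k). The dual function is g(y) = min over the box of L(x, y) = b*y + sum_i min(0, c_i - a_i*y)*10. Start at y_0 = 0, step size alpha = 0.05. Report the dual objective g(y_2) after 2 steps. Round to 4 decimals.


Dual ascent for LP: min 13*x1 + 7*x2, 4*x1 + 6*x2 = 18, 0 <= x_i <= 10
Step 1: y^k = 0.0, reduced costs: (13.0, 7.0)
  x^k = (0.0, 0.0), subgradient = b - a^T x = 18.0
  y^{k+1} = 0.0 + 0.05*18.0 = 0.9
Step 2: y^k = 0.9, reduced costs: (9.4, 1.6)
  x^k = (0.0, 0.0), subgradient = b - a^T x = 18.0
  y^{k+1} = 0.9 + 0.05*18.0 = 1.8
Dual objective at y_2 = 1.8: reduced costs (5.8, -3.8), box minimizer x = (0.0, 10.0)
g(y_2) = b*y + (c1 - a1*y)*x1 + (c2 - a2*y)*x2 = 18*1.8 + 5.8*0.0 + (-3.8)*10.0 = 32.4 + 0.0 - 38.0 = -5.6


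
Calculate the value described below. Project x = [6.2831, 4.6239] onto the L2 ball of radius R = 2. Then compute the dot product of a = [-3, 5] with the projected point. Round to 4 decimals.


Step 1: Compute ||x|| (intermediates to 6 decimals).
||x|| = sqrt(6.2831^2 + 4.6239^2) = 7.801141
Step 2: Project.
Since ||x|| > R, scale = R/||x|| = 2/7.801141 = 0.256373, proj(x) = scale * x
proj(x) = [1.610817, 1.185443]
Step 3: Dot product.
a^T * proj(x) = -3*1.610817 + 5*1.185443 = 1.0948


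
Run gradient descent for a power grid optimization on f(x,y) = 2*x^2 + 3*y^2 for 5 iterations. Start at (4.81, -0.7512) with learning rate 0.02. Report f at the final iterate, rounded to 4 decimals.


Gradient descent on f(x,y) = 2*x^2 + 3*y^2.
Starting point: (4.81, -0.7512), alpha = 0.02
Step 1: grad_x = 2*2*4.81 = 19.24, grad_y = 2*3*-0.7512 = -4.5072
  x_1 = 4.81 - 0.02*19.24 = 4.4252
  y_1 = -0.7512 - 0.02*-4.5072 = -0.6611
Step 2: grad_x = 2*2*4.4252 = 17.7008, grad_y = 2*3*-0.6611 = -3.9663
  x_2 = 4.4252 - 0.02*17.7008 = 4.0712
  y_2 = -0.6611 - 0.02*-3.9663 = -0.5817
Step 3: grad_x = 2*2*4.0712 = 16.2847, grad_y = 2*3*-0.5817 = -3.4904
  x_3 = 4.0712 - 0.02*16.2847 = 3.7455
  y_3 = -0.5817 - 0.02*-3.4904 = -0.5119
Step 4: grad_x = 2*2*3.7455 = 14.982, grad_y = 2*3*-0.5119 = -3.0715
  x_4 = 3.7455 - 0.02*14.982 = 3.4459
  y_4 = -0.5119 - 0.02*-3.0715 = -0.4505
Step 5: grad_x = 2*2*3.4459 = 13.7834, grad_y = 2*3*-0.4505 = -2.7029
  x_5 = 3.4459 - 0.02*13.7834 = 3.1702
  y_5 = -0.4505 - 0.02*-2.7029 = -0.3964
f(3.1702, -0.3964) = 2*3.1702^2 + 3*(-0.3964)^2 = 20.5716


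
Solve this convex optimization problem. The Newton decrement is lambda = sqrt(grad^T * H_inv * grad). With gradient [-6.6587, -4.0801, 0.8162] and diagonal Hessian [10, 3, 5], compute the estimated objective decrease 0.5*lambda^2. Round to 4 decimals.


Step 1: H is diagonal, so H^(-1) * g = [-0.6659, -1.36, 0.1632].
Step 2: g^T H^(-1) g = sum_i g_i^2 / H_ii
  = (-6.6587)^2/10 + (-4.0801)^2/3 + (0.8162)^2/5
  = 4.4338 + 5.5491 + 0.1332 = 10.1161
Step 3: Objective decrease = 0.5 * g^T H^(-1) g = 5.0581


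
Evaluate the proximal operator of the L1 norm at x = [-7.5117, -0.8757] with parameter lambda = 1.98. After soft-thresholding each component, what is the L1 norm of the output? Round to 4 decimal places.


Soft-thresholding with lambda = 1.98:
prox(-7.5117) = sign(-7.5117)*max(|-7.5117| - 1.98, 0) = -5.5317
prox(-0.8757) = sign(-0.8757)*max(|-0.8757| - 1.98, 0) = 0.0
prox(x) = [-5.5317, 0.0]
||prox(x)||_1 = 5.5317 + 0.0 = 5.5317


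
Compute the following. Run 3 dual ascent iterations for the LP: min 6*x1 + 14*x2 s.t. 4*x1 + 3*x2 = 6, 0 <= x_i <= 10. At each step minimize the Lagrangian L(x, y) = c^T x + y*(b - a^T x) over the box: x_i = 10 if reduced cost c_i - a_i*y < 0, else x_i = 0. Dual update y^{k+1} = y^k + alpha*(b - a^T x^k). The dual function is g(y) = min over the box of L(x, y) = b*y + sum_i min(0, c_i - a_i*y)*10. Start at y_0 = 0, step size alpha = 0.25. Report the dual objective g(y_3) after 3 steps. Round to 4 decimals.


Dual ascent for LP: min 6*x1 + 14*x2, 4*x1 + 3*x2 = 6, 0 <= x_i <= 10
Step 1: y^k = 0.0, reduced costs: (6.0, 14.0)
  x^k = (0.0, 0.0), subgradient = b - a^T x = 6.0
  y^{k+1} = 0.0 + 0.25*6.0 = 1.5
Step 2: y^k = 1.5, reduced costs: (0.0, 9.5)
  x^k = (0.0, 0.0), subgradient = b - a^T x = 6.0
  y^{k+1} = 1.5 + 0.25*6.0 = 3.0
Step 3: y^k = 3.0, reduced costs: (-6.0, 5.0)
  x^k = (10.0, 0.0), subgradient = b - a^T x = -34.0
  y^{k+1} = 3.0 + 0.25*-34.0 = -5.5
Dual objective at y_3 = -5.5: reduced costs (28.0, 30.5), box minimizer x = (0.0, 0.0)
g(y_3) = b*y + (c1 - a1*y)*x1 + (c2 - a2*y)*x2 = 6*(-5.5) + 28.0*0.0 + 30.5*0.0 = -33.0 + 0.0 + 0.0 = -33.0


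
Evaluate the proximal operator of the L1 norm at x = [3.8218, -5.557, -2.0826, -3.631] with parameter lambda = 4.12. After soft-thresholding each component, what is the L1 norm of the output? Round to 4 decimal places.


Soft-thresholding with lambda = 4.12:
prox(3.8218) = sign(3.8218)*max(|3.8218| - 4.12, 0) = 0.0
prox(-5.557) = sign(-5.557)*max(|-5.557| - 4.12, 0) = -1.437
prox(-2.0826) = sign(-2.0826)*max(|-2.0826| - 4.12, 0) = 0.0
prox(-3.631) = sign(-3.631)*max(|-3.631| - 4.12, 0) = 0.0
prox(x) = [0.0, -1.437, 0.0, 0.0]
||prox(x)||_1 = 0.0 + 1.437 + 0.0 + 0.0 = 1.437


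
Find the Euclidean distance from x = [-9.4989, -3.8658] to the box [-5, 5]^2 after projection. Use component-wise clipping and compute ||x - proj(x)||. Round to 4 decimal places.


Project each component onto [-5, 5].
clip(-9.4989) = -5.0, clip(-3.8658) = -3.8658
Projection = [-5.0, -3.8658]
Squared diffs: [20.2401, 0.0]
Distance = sqrt(20.2401) = 4.4989


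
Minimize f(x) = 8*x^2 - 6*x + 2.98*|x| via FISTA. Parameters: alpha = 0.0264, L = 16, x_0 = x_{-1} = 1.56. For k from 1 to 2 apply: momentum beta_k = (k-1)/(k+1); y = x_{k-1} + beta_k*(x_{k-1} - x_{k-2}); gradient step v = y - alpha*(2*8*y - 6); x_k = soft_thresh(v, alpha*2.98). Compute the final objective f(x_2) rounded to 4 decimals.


FISTA on f(x) = 8*x^2 - 6*x + 2.98*|x|
L = 16, alpha = 0.0264
Iteration 1: beta = 0.0, y = 1.56 + 0.0*(1.56 - 1.56) = 1.56
  grad(y) = 18.96, v = y - alpha*grad = 1.0595
  prox(v) = soft_thresh(1.0595, 0.0787) = 0.9808
Iteration 2: beta = 0.3333, y = 0.9808 + 0.3333*(0.9808 - 1.56) = 0.7877
  grad(y) = 6.6034, v = y - alpha*grad = 0.6134
  prox(v) = soft_thresh(0.6134, 0.0787) = 0.5347
f(x_2) = 8*0.5347^2 - 6*0.5347 + 2.98*|0.5347| = 0.6725


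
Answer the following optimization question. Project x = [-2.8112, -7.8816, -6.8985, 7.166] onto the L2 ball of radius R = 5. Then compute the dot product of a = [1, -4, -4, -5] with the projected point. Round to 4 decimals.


Step 1: Compute ||x|| (intermediates to 6 decimals).
||x|| = sqrt((-2.8112)^2 + (-7.8816)^2 + (-6.8985)^2 + 7.166^2) = 12.998589
Step 2: Project.
Since ||x|| > R, scale = R/||x|| = 5/12.998589 = 0.384657, proj(x) = scale * x
proj(x) = [-1.081348, -3.031713, -2.653556, 2.756452]
Step 3: Dot product.
a^T * proj(x) = 1*(-1.081348) - 4*(-3.031713) - 4*(-2.653556) - 5*2.756452 = 7.8775


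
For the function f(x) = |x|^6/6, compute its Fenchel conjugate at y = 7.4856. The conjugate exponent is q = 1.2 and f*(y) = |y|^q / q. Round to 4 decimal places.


The conjugate exponent q satisfies 1/p + 1/q = 1.
p = 6, so q = 6/(6 - 1) = 1.2
|y|^q = 7.4856^1.2 = 11.1962
f*(7.4856) = 11.1962 / 1.2 = 9.3302


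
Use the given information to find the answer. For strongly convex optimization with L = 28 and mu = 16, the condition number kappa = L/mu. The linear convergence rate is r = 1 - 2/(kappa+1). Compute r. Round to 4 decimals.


Step 1: Compute the condition number.
kappa = L/mu = 28/16 = 1.75
Step 2: Compute the convergence rate.
r = 1 - 2/(kappa + 1) = 1 - 2*mu/(L + mu) = (L - mu)/(L + mu) = 12/44 = 0.2727


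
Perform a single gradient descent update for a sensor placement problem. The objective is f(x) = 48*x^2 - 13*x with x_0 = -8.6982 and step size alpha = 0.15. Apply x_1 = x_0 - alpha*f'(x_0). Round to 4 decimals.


We compute the gradient at x_0 and apply the update.
f'(x) = 96*x - 13
f'(-8.6982) = 96*-8.6982 - 13 = -848.0272
x_1 = -8.6982 - 0.15*-848.0272 = 118.5059


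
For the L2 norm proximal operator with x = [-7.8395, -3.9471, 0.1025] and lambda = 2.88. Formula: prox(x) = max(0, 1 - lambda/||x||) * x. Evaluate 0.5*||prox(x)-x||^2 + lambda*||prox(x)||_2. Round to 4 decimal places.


Step 1: Compute ||x||.
||x|| = 8.7777
Step 2: Compute scaling factor.
scale = max(0, 1 - 2.88/8.7777) = 0.6719
Step 3: prox(x) = [-5.2673, -2.652, 0.0689]
||prox(x)|| = 5.8977
Step 4: Proximal objective.
0.5*||prox-x||^2 = 4.1472
lambda*||prox|| = 16.9854
Total = 21.1326


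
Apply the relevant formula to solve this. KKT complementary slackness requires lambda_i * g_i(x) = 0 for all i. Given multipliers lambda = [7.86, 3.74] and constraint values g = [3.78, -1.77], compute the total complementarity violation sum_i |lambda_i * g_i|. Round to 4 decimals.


KKT complementary slackness check:
lambda_1 * g_1 = 7.86 * 3.78 = 29.7108
lambda_2 * g_2 = 3.74 * -1.77 = -6.6198
Total violation = 29.7108 + 6.6198 = 36.3306


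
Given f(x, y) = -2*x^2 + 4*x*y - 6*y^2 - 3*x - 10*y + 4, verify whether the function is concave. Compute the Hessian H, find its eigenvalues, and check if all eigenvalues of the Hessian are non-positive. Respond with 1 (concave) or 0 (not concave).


The Hessian of f(x,y) = -2*x^2 + 4*x*y - 6*y^2 - 3*x - 10*y + 4 is:
H = [[-4, 4], [4, -12]]
Trace = -4 - 12 = -16
Determinant = -4*-12 - (4)^2 = 32
Discriminant = (-16)^2 - 4*32 = 128.0
Eigenvalues: lambda_1 = -13.6569, lambda_2 = -2.3431
The function is concave.

1


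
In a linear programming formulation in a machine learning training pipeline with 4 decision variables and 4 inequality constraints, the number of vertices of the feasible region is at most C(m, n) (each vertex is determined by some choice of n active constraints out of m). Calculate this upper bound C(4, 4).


Each vertex corresponds to some choice of n active constraints out of m, so the number of vertices is at most C(m, n) = m! / (n!(m-n)!).
m = 4, n = 4
Numerator: 4 * 3 * 2 * 1
Denominator: 4! = 24
C(4, 4) = 1


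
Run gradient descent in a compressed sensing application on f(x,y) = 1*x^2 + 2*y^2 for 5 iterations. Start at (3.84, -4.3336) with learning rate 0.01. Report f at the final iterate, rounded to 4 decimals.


Gradient descent on f(x,y) = 1*x^2 + 2*y^2.
Starting point: (3.84, -4.3336), alpha = 0.01
Step 1: grad_x = 2*1*3.84 = 7.68, grad_y = 2*2*-4.3336 = -17.3344
  x_1 = 3.84 - 0.01*7.68 = 3.7632
  y_1 = -4.3336 - 0.01*-17.3344 = -4.1603
Step 2: grad_x = 2*1*3.7632 = 7.5264, grad_y = 2*2*-4.1603 = -16.641
  x_2 = 3.7632 - 0.01*7.5264 = 3.6879
  y_2 = -4.1603 - 0.01*-16.641 = -3.9938
Step 3: grad_x = 2*1*3.6879 = 7.3759, grad_y = 2*2*-3.9938 = -15.9754
  x_3 = 3.6879 - 0.01*7.3759 = 3.6142
  y_3 = -3.9938 - 0.01*-15.9754 = -3.8341
Step 4: grad_x = 2*1*3.6142 = 7.2284, grad_y = 2*2*-3.8341 = -15.3364
  x_4 = 3.6142 - 0.01*7.2284 = 3.5419
  y_4 = -3.8341 - 0.01*-15.3364 = -3.6807
Step 5: grad_x = 2*1*3.5419 = 7.0838, grad_y = 2*2*-3.6807 = -14.7229
  x_5 = 3.5419 - 0.01*7.0838 = 3.4711
  y_5 = -3.6807 - 0.01*-14.7229 = -3.5335
f(3.4711, -3.5335) = 1*3.4711^2 + 2*(-3.5335)^2 = 37.0195


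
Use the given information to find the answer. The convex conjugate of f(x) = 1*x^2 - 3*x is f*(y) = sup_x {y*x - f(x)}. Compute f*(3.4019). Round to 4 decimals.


f*(y) = sup_x {y*x - a*x^2 - b*x} = sup_x {(y-b)*x - a*x^2}
FOC: (y - b) - 2a*x = 0 => x* = (y - b)/(2a)
x* = (3.4019 + 3)/(2*1) = 3.201
f*(3.4019) = (y-b)^2/(4a) = (3.4019 + 3)^2/(4*1)
= 40.9843/4 = 10.2461


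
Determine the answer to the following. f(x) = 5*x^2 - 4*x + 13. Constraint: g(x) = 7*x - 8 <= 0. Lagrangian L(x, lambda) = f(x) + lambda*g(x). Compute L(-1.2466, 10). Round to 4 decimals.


Step 1: Evaluate f(x).
f(-1.2466) = 5*(-1.2466)^2 - 4*(-1.2466) + 13 = 25.7565
Step 2: Evaluate g(x).
g(-1.2466) = 7*-1.2466 - 8 = -16.7262
Step 3: Compute Lagrangian.
L = 25.7565 + 10*-16.7262 = -141.5055


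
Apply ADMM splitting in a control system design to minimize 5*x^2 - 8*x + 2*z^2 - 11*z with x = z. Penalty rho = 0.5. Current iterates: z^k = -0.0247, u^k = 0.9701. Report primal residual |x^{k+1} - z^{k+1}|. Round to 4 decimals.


ADMM iteration with rho = 0.5, z^k = -0.0247, u^k = 0.9701
Step 1: x-update.
Minimize 5*x^2 - 8*x + (0.5/2)*(x + 0.0247 + 0.9701)^2
FOC: (2*5 + 0.5)*x = 8 + 0.5*(-0.0247 - 0.9701)
x^{k+1} = 0.7145
Step 2: z-update.
Minimize 2*z^2 - 11*z + (0.5/2)*(0.7145 - z + 0.9701)^2
FOC: (2*2 + 0.5)*z = 11 + 0.5*(0.7145 + 0.9701)
z^{k+1} = 2.6316
Step 3: u-update.
u^{k+1} = 0.9701 + 0.7145 - 2.6316 = -0.947
Step 4: Primal residual = |0.7145 - 2.6316| = 1.9171


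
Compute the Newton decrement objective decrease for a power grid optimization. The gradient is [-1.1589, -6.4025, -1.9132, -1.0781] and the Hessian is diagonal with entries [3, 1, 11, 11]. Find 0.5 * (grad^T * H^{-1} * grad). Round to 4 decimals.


Step 1: H is diagonal, so H^(-1) * g = [-0.3863, -6.4025, -0.1739, -0.098].
Step 2: g^T H^(-1) g = sum_i g_i^2 / H_ii
  = (-1.1589)^2/3 + (-6.4025)^2/1 + (-1.9132)^2/11 + (-1.0781)^2/11
  = 0.4477 + 40.992 + 0.3328 + 0.1057 = 41.8781
Step 3: Objective decrease = 0.5 * g^T H^(-1) g = 20.9391


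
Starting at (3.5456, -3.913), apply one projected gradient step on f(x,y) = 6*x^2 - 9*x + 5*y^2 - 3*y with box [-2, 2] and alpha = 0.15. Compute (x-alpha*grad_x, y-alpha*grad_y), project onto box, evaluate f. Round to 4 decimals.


Step 1: Compute gradient at (3.5456, -3.913).
grad_x = 2*6*3.5456 - 9 = 33.5472
grad_y = 2*5*-3.913 - 3 = -42.13
Step 2: Gradient step.
x_raw = 3.5456 - 0.15*33.5472 = -1.4865
y_raw = -3.913 - 0.15*-42.13 = 2.4065
Step 3: Project onto [-2, 2].
x_proj = clip(-1.4865) = -1.4865
y_proj = clip(2.4065) = 2.0
Step 4: Evaluate f.
f(-1.4865, 2.0) = 40.6361


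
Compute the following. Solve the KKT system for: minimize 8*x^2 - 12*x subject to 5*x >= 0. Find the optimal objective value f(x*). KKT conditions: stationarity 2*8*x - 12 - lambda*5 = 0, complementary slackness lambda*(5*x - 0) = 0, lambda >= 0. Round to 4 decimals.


Step 1: Try lambda = 0 (constraint inactive).
Stationarity: 2*8*x - 12 = 0
x* = 12/(2*8) = 0.75
Check constraint: 5*0.75 = 3.75 >= 0 -- satisfied.
Step 2: Compute optimal value.
f(x*) = 8*0.75^2 - 12*0.75 = -4.5


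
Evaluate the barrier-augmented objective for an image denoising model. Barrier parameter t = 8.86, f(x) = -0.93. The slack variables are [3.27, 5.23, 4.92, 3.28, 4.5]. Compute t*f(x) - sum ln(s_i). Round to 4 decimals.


Step 1: Compute log-barrier.
ln values: [1.1848, 1.6544, 1.5933, 1.1878, 1.5041]
phi = -(1.1848 + 1.6544 + 1.5933 + 1.1878 + 1.5041) = -7.1244
Step 2: Compute augmented objective.
t*f(x) = 8.86*-0.93 = -8.2398
Total = -8.2398 - 7.1244 = -15.3642


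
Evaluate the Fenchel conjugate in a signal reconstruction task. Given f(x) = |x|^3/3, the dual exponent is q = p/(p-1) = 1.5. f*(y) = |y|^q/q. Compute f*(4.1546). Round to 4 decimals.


The conjugate exponent q satisfies 1/p + 1/q = 1.
p = 3, so q = 3/(3 - 1) = 1.5
|y|^q = 4.1546^1.5 = 8.4683
f*(4.1546) = 8.4683 / 1.5 = 5.6455


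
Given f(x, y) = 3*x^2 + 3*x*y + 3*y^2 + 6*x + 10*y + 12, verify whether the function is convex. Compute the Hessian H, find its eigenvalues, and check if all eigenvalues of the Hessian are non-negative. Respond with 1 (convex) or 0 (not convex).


The Hessian of f(x,y) = 3*x^2 + 3*x*y + 3*y^2 + 6*x + 10*y + 12 is:
H = [[6, 3], [3, 6]]
Trace = 6 + 6 = 12
Determinant = 6*6 - (3)^2 = 27
Discriminant = (12)^2 - 4*27 = 36.0
Eigenvalues: lambda_1 = 3.0, lambda_2 = 9.0
The function is convex.

1


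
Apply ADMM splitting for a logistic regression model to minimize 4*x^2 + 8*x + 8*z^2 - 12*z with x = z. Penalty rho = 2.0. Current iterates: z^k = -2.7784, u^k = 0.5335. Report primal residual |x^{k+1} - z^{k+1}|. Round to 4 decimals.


ADMM iteration with rho = 2.0, z^k = -2.7784, u^k = 0.5335
Step 1: x-update.
Minimize 4*x^2 + 8*x + (2.0/2)*(x + 2.7784 + 0.5335)^2
FOC: (2*4 + 2.0)*x = -8 + 2.0*(-2.7784 - 0.5335)
x^{k+1} = -1.4624
Step 2: z-update.
Minimize 8*z^2 - 12*z + (2.0/2)*(-1.4624 - z + 0.5335)^2
FOC: (2*8 + 2.0)*z = 12 + 2.0*(-1.4624 + 0.5335)
z^{k+1} = 0.5635
Step 3: u-update.
u^{k+1} = 0.5335 - 1.4624 - 0.5635 = -1.4923
Step 4: Primal residual = |-1.4624 - 0.5635| = 2.0258


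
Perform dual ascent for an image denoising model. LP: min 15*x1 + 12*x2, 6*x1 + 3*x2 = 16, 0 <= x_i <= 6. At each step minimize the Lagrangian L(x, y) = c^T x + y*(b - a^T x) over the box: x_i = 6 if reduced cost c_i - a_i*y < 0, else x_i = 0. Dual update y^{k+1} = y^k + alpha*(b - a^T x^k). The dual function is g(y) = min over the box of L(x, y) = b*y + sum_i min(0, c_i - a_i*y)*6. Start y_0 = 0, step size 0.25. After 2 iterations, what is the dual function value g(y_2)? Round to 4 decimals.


Dual ascent for LP: min 15*x1 + 12*x2, 6*x1 + 3*x2 = 16, 0 <= x_i <= 6
Step 1: y^k = 0.0, reduced costs: (15.0, 12.0)
  x^k = (0.0, 0.0), subgradient = b - a^T x = 16.0
  y^{k+1} = 0.0 + 0.25*16.0 = 4.0
Step 2: y^k = 4.0, reduced costs: (-9.0, 0.0)
  x^k = (6.0, 0.0), subgradient = b - a^T x = -20.0
  y^{k+1} = 4.0 + 0.25*-20.0 = -1.0
Dual objective at y_2 = -1.0: reduced costs (21.0, 15.0), box minimizer x = (0.0, 0.0)
g(y_2) = b*y + (c1 - a1*y)*x1 + (c2 - a2*y)*x2 = 16*(-1.0) + 21.0*0.0 + 15.0*0.0 = -16.0 + 0.0 + 0.0 = -16.0


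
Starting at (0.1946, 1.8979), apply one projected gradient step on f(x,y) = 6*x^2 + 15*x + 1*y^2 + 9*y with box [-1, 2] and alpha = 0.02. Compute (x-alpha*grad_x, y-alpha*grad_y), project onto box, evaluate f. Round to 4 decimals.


Step 1: Compute gradient at (0.1946, 1.8979).
grad_x = 2*6*0.1946 + 15 = 17.3352
grad_y = 2*1*1.8979 + 9 = 12.7958
Step 2: Gradient step.
x_raw = 0.1946 - 0.02*17.3352 = -0.1521
y_raw = 1.8979 - 0.02*12.7958 = 1.642
Step 3: Project onto [-1, 2].
x_proj = clip(-0.1521) = -0.1521
y_proj = clip(1.642) = 1.642
Step 4: Evaluate f.
f(-0.1521, 1.642) = 15.3312


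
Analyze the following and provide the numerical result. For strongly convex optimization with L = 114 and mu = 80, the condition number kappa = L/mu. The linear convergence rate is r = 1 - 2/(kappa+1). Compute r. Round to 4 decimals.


Step 1: Compute the condition number.
kappa = L/mu = 114/80 = 1.425
Step 2: Compute the convergence rate.
r = 1 - 2/(kappa + 1) = 1 - 2*mu/(L + mu) = (L - mu)/(L + mu) = 34/194 = 0.1753


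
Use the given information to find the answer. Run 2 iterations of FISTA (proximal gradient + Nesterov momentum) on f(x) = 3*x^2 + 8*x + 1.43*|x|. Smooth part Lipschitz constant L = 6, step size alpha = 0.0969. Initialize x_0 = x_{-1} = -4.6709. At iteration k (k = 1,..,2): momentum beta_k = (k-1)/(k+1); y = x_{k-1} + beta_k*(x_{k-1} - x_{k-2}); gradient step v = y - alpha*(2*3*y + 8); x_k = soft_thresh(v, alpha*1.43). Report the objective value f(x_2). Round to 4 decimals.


FISTA on f(x) = 3*x^2 + 8*x + 1.43*|x|
L = 6, alpha = 0.0969
Iteration 1: beta = 0.0, y = -4.6709 + 0.0*(-4.6709 + 4.6709) = -4.6709
  grad(y) = -20.0254, v = y - alpha*grad = -2.7304
  prox(v) = soft_thresh(-2.7304, 0.1386) = -2.5919
Iteration 2: beta = 0.3333, y = -2.5919 + 0.3333*(-2.5919 + 4.6709) = -1.8989
  grad(y) = -3.3932, v = y - alpha*grad = -1.5701
  prox(v) = soft_thresh(-1.5701, 0.1386) = -1.4315
f(x_2) = 3*(-1.4315)^2 + 8*(-1.4315) + 1.43*|-1.4315| = -3.2574


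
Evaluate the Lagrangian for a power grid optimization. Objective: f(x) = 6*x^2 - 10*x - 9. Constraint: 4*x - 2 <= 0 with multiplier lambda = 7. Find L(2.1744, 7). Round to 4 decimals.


Step 1: Evaluate f(x).
f(2.1744) = 6*2.1744^2 - 10*2.1744 - 9 = -2.3759
Step 2: Evaluate g(x).
g(2.1744) = 4*2.1744 - 2 = 6.6976
Step 3: Compute Lagrangian.
L = -2.3759 + 7*6.6976 = 44.5073


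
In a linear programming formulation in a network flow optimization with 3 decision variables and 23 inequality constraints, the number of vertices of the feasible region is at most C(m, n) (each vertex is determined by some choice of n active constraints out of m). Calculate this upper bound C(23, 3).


Each vertex corresponds to some choice of n active constraints out of m, so the number of vertices is at most C(m, n) = m! / (n!(m-n)!).
m = 23, n = 3
Numerator: 23 * 22 * 21
Denominator: 3! = 6
C(23, 3) = 1771


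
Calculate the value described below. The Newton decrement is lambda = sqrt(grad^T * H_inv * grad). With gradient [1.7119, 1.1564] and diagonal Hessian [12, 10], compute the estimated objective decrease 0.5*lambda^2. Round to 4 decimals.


Step 1: H is diagonal, so H^(-1) * g = [0.1427, 0.1156].
Step 2: g^T H^(-1) g = sum_i g_i^2 / H_ii
  = (1.7119)^2/12 + (1.1564)^2/10
  = 0.2442 + 0.1337 = 0.3779
Step 3: Objective decrease = 0.5 * g^T H^(-1) g = 0.189


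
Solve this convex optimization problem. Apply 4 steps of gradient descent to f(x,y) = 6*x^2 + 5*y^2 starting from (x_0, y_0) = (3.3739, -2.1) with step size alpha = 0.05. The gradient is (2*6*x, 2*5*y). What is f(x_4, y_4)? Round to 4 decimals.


Gradient descent on f(x,y) = 6*x^2 + 5*y^2.
Starting point: (3.3739, -2.1), alpha = 0.05
Step 1: grad_x = 2*6*3.3739 = 40.4868, grad_y = 2*5*-2.1 = -21.0
  x_1 = 3.3739 - 0.05*40.4868 = 1.3496
  y_1 = -2.1 - 0.05*-21.0 = -1.05
Step 2: grad_x = 2*6*1.3496 = 16.1947, grad_y = 2*5*-1.05 = -10.5
  x_2 = 1.3496 - 0.05*16.1947 = 0.5398
  y_2 = -1.05 - 0.05*-10.5 = -0.525
Step 3: grad_x = 2*6*0.5398 = 6.4779, grad_y = 2*5*-0.525 = -5.25
  x_3 = 0.5398 - 0.05*6.4779 = 0.2159
  y_3 = -0.525 - 0.05*-5.25 = -0.2625
Step 4: grad_x = 2*6*0.2159 = 2.5912, grad_y = 2*5*-0.2625 = -2.625
  x_4 = 0.2159 - 0.05*2.5912 = 0.0864
  y_4 = -0.2625 - 0.05*-2.625 = -0.1313
f(0.0864, -0.1313) = 6*0.0864^2 + 5*(-0.1313)^2 = 0.1309


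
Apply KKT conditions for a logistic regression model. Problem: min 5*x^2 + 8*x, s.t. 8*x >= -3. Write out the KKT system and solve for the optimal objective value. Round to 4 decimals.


Step 1: Try lambda = 0 (constraint inactive).
x_unc = -8/(2*5) = -0.8
Check: 8*-0.8 = -6.4 < -3 -- violated!
Step 2: Constraint must be active: 8*x = -3
x* = -3/8 = -0.375
lambda = (2*5*(-0.375) + 8)/8 = 0.5313
Step 3: Compute optimal value.
f(x*) = 5*(-0.375)^2 + 8*(-0.375) = -2.2969


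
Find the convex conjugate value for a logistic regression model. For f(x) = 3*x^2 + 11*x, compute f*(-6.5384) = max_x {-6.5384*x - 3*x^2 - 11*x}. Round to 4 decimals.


f*(y) = sup_x {y*x - a*x^2 - b*x} = sup_x {(y-b)*x - a*x^2}
FOC: (y - b) - 2a*x = 0 => x* = (y - b)/(2a)
x* = (-6.5384 - 11)/(2*3) = -2.9231
f*(-6.5384) = (y-b)^2/(4a) = (-6.5384 - 11)^2/(4*3)
= 307.5955/12 = 25.633


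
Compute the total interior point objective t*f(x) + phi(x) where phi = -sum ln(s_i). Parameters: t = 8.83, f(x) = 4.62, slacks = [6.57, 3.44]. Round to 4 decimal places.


Step 1: Compute log-barrier.
ln values: [1.8825, 1.2355]
phi = -(1.8825 + 1.2355) = -3.118
Step 2: Compute augmented objective.
t*f(x) = 8.83*4.62 = 40.7946
Total = 40.7946 - 3.118 = 37.6766


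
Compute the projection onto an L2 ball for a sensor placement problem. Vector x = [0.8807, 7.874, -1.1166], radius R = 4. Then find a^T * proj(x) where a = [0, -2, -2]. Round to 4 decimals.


Step 1: Compute ||x|| (intermediates to 6 decimals).
||x|| = sqrt(0.8807^2 + 7.874^2 + (-1.1166)^2) = 8.001394
Step 2: Project.
Since ||x|| > R, scale = R/||x|| = 4/8.001394 = 0.499913, proj(x) = scale * x
proj(x) = [0.440273, 3.936315, -0.558203]
Step 3: Dot product.
a^T * proj(x) = 0*0.440273 - 2*3.936315 - 2*(-0.558203) = -6.7562


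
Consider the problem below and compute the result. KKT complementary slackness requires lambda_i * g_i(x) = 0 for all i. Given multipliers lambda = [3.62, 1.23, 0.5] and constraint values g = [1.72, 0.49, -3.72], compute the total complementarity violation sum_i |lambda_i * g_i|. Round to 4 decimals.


KKT complementary slackness check:
lambda_1 * g_1 = 3.62 * 1.72 = 6.2264
lambda_2 * g_2 = 1.23 * 0.49 = 0.6027
lambda_3 * g_3 = 0.5 * -3.72 = -1.86
Total violation = 6.2264 + 0.6027 + 1.86 = 8.6891


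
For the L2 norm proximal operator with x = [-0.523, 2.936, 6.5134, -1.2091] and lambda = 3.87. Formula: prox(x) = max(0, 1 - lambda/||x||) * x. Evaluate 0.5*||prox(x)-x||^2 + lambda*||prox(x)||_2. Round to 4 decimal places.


Step 1: Compute ||x||.
||x|| = 7.265
Step 2: Compute scaling factor.
scale = max(0, 1 - 3.87/7.265) = 0.4673
Step 3: prox(x) = [-0.2444, 1.372, 3.0438, -0.565]
||prox(x)|| = 3.395
Step 4: Proximal objective.
0.5*||prox-x||^2 = 7.4885
lambda*||prox|| = 13.1387
Total = 20.627


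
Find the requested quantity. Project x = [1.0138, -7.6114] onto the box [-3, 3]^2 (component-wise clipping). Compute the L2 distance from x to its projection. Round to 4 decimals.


Project each component onto [-3, 3].
clip(1.0138) = 1.0138, clip(-7.6114) = -3.0
Projection = [1.0138, -3.0]
Squared diffs: [0.0, 21.265]
Distance = sqrt(21.265) = 4.6114


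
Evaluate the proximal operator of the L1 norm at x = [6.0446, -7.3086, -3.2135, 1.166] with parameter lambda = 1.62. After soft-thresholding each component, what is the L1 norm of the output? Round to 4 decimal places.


Soft-thresholding with lambda = 1.62:
prox(6.0446) = sign(6.0446)*max(|6.0446| - 1.62, 0) = 4.4246
prox(-7.3086) = sign(-7.3086)*max(|-7.3086| - 1.62, 0) = -5.6886
prox(-3.2135) = sign(-3.2135)*max(|-3.2135| - 1.62, 0) = -1.5935
prox(1.166) = sign(1.166)*max(|1.166| - 1.62, 0) = 0.0
prox(x) = [4.4246, -5.6886, -1.5935, 0.0]
||prox(x)||_1 = 4.4246 + 5.6886 + 1.5935 + 0.0 = 11.7067


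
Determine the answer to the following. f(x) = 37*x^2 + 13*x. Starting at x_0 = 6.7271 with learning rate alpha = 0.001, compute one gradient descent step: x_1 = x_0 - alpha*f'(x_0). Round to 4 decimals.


We compute the gradient at x_0 and apply the update.
f'(x) = 74*x + 13
f'(6.7271) = 74*6.7271 + 13 = 510.8054
x_1 = 6.7271 - 0.001*510.8054 = 6.2163


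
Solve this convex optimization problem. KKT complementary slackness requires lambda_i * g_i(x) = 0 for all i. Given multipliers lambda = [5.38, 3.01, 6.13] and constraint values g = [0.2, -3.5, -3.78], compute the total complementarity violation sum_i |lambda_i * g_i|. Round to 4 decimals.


KKT complementary slackness check:
lambda_1 * g_1 = 5.38 * 0.2 = 1.076
lambda_2 * g_2 = 3.01 * -3.5 = -10.535
lambda_3 * g_3 = 6.13 * -3.78 = -23.1714
Total violation = 1.076 + 10.535 + 23.1714 = 34.7824


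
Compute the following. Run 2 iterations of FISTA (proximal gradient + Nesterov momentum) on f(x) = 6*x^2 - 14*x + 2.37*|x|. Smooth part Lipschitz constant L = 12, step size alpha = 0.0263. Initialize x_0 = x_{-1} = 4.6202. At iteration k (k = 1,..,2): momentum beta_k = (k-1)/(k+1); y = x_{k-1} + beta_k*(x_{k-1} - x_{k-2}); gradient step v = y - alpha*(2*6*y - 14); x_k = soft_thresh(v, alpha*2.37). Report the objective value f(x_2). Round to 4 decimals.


FISTA on f(x) = 6*x^2 - 14*x + 2.37*|x|
L = 12, alpha = 0.0263
Iteration 1: beta = 0.0, y = 4.6202 + 0.0*(4.6202 - 4.6202) = 4.6202
  grad(y) = 41.4424, v = y - alpha*grad = 3.5303
  prox(v) = soft_thresh(3.5303, 0.0623) = 3.4679
Iteration 2: beta = 0.3333, y = 3.4679 + 0.3333*(3.4679 - 4.6202) = 3.0838
  grad(y) = 23.0061, v = y - alpha*grad = 2.4788
  prox(v) = soft_thresh(2.4788, 0.0623) = 2.4165
f(x_2) = 6*2.4165^2 - 14*2.4165 + 2.37*|2.4165| = 6.9321


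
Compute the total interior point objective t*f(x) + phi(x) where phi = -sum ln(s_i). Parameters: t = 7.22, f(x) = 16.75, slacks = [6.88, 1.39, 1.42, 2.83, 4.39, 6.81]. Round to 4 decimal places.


Step 1: Compute log-barrier.
ln values: [1.9286, 0.3293, 0.3507, 1.0403, 1.4793, 1.9184]
phi = -(1.9286 + 0.3293 + 0.3507 + 1.0403 + 1.4793 + 1.9184) = -7.0466
Step 2: Compute augmented objective.
t*f(x) = 7.22*16.75 = 120.935
Total = 120.935 - 7.0466 = 113.8884


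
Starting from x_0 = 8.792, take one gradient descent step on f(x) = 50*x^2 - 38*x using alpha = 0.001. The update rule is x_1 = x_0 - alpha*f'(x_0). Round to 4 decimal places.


We compute the gradient at x_0 and apply the update.
f'(x) = 100*x - 38
f'(8.792) = 100*8.792 - 38 = 841.2
x_1 = 8.792 - 0.001*841.2 = 7.9508


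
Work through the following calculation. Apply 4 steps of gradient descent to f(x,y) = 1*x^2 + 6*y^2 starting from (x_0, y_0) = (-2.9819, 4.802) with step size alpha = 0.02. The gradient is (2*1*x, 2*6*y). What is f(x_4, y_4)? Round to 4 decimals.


Gradient descent on f(x,y) = 1*x^2 + 6*y^2.
Starting point: (-2.9819, 4.802), alpha = 0.02
Step 1: grad_x = 2*1*-2.9819 = -5.9638, grad_y = 2*6*4.802 = 57.624
  x_1 = -2.9819 - 0.02*-5.9638 = -2.8626
  y_1 = 4.802 - 0.02*57.624 = 3.6495
Step 2: grad_x = 2*1*-2.8626 = -5.7252, grad_y = 2*6*3.6495 = 43.7942
  x_2 = -2.8626 - 0.02*-5.7252 = -2.7481
  y_2 = 3.6495 - 0.02*43.7942 = 2.7736
Step 3: grad_x = 2*1*-2.7481 = -5.4962, grad_y = 2*6*2.7736 = 33.2836
  x_3 = -2.7481 - 0.02*-5.4962 = -2.6382
  y_3 = 2.7736 - 0.02*33.2836 = 2.108
Step 4: grad_x = 2*1*-2.6382 = -5.2764, grad_y = 2*6*2.108 = 25.2956
  x_4 = -2.6382 - 0.02*-5.2764 = -2.5327
  y_4 = 2.108 - 0.02*25.2956 = 1.6021
f(-2.5327, 1.6021) = 1*(-2.5327)^2 + 6*1.6021^2 = 21.8138


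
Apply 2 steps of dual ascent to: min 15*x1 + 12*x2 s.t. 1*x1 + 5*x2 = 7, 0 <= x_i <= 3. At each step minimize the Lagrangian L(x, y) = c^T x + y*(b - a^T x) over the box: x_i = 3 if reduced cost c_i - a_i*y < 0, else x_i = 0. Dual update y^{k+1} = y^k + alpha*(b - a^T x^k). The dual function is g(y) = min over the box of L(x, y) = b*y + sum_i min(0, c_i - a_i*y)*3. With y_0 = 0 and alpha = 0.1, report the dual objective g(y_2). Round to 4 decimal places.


Dual ascent for LP: min 15*x1 + 12*x2, 1*x1 + 5*x2 = 7, 0 <= x_i <= 3
Step 1: y^k = 0.0, reduced costs: (15.0, 12.0)
  x^k = (0.0, 0.0), subgradient = b - a^T x = 7.0
  y^{k+1} = 0.0 + 0.1*7.0 = 0.7
Step 2: y^k = 0.7, reduced costs: (14.3, 8.5)
  x^k = (0.0, 0.0), subgradient = b - a^T x = 7.0
  y^{k+1} = 0.7 + 0.1*7.0 = 1.4
Dual objective at y_2 = 1.4: reduced costs (13.6, 5.0), box minimizer x = (0.0, 0.0)
g(y_2) = b*y + (c1 - a1*y)*x1 + (c2 - a2*y)*x2 = 7*1.4 + 13.6*0.0 + 5.0*0.0 = 9.8 + 0.0 + 0.0 = 9.8


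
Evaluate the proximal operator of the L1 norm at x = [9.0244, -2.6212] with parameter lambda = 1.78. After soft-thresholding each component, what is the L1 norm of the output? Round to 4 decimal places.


Soft-thresholding with lambda = 1.78:
prox(9.0244) = sign(9.0244)*max(|9.0244| - 1.78, 0) = 7.2444
prox(-2.6212) = sign(-2.6212)*max(|-2.6212| - 1.78, 0) = -0.8412
prox(x) = [7.2444, -0.8412]
||prox(x)||_1 = 7.2444 + 0.8412 = 8.0856


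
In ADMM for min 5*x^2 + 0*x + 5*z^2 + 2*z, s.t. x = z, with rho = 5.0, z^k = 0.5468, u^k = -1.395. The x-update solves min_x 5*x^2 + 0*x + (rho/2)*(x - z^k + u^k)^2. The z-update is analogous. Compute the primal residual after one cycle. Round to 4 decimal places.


ADMM iteration with rho = 5.0, z^k = 0.5468, u^k = -1.395
Step 1: x-update.
Minimize 5*x^2 + 0*x + (5.0/2)*(x - 0.5468 - 1.395)^2
FOC: (2*5 + 5.0)*x = 0 + 5.0*(0.5468 + 1.395)
x^{k+1} = 0.6473
Step 2: z-update.
Minimize 5*z^2 + 2*z + (5.0/2)*(0.6473 - z - 1.395)^2
FOC: (2*5 + 5.0)*z = -2 + 5.0*(0.6473 - 1.395)
z^{k+1} = -0.3826
Step 3: u-update.
u^{k+1} = -1.395 + 0.6473 + 0.3826 = -0.3652
Step 4: Primal residual = |0.6473 + 0.3826| = 1.0298


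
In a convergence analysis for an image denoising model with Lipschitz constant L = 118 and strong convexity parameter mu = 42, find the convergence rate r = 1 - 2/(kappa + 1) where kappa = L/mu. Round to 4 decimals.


Step 1: Compute the condition number.
kappa = L/mu = 118/42 = 2.8095
Step 2: Compute the convergence rate.
r = 1 - 2/(kappa + 1) = 1 - 2*mu/(L + mu) = (L - mu)/(L + mu) = 76/160 = 0.475


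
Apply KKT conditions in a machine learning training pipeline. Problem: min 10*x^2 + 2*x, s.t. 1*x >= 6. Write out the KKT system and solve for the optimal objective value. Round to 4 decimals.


Step 1: Try lambda = 0 (constraint inactive).
x_unc = -2/(2*10) = -0.1
Check: 1*-0.1 = -0.1 < 6 -- violated!
Step 2: Constraint must be active: 1*x = 6
x* = 6/1 = 6.0
lambda = (2*10*6.0 + 2)/1 = 122.0
Step 3: Compute optimal value.
f(x*) = 10*6.0^2 + 2*6.0 = 372.0


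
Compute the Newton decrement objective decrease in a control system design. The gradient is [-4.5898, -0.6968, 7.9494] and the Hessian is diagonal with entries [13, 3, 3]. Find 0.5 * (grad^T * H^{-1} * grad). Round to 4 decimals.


Step 1: H is diagonal, so H^(-1) * g = [-0.3531, -0.2323, 2.6498].
Step 2: g^T H^(-1) g = sum_i g_i^2 / H_ii
  = (-4.5898)^2/13 + (-0.6968)^2/3 + (7.9494)^2/3
  = 1.6205 + 0.1618 + 21.0643 = 22.8466
Step 3: Objective decrease = 0.5 * g^T H^(-1) g = 11.4233


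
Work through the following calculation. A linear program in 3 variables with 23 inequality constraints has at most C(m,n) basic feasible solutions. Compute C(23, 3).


Each vertex corresponds to some choice of n active constraints out of m, so the number of vertices is at most C(m, n) = m! / (n!(m-n)!).
m = 23, n = 3
Numerator: 23 * 22 * 21
Denominator: 3! = 6
C(23, 3) = 1771


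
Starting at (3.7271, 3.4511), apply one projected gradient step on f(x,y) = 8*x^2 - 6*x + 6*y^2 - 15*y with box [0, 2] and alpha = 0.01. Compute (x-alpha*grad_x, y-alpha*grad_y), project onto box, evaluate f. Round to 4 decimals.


Step 1: Compute gradient at (3.7271, 3.4511).
grad_x = 2*8*3.7271 - 6 = 53.6336
grad_y = 2*6*3.4511 - 15 = 26.4132
Step 2: Gradient step.
x_raw = 3.7271 - 0.01*53.6336 = 3.1908
y_raw = 3.4511 - 0.01*26.4132 = 3.187
Step 3: Project onto [0, 2].
x_proj = clip(3.1908) = 2.0
y_proj = clip(3.187) = 2.0
Step 4: Evaluate f.
f(2.0, 2.0) = 14.0


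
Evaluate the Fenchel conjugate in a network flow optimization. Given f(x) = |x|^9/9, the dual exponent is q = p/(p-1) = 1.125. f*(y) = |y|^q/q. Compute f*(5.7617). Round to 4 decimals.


The conjugate exponent q satisfies 1/p + 1/q = 1.
p = 9, so q = 9/(9 - 1) = 1.125
|y|^q = 5.7617^1.125 = 7.1717
f*(5.7617) = 7.1717 / 1.125 = 6.3748


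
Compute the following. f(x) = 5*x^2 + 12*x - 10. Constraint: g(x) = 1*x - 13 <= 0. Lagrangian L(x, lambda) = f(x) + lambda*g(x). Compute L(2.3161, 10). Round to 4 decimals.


Step 1: Evaluate f(x).
f(2.3161) = 5*2.3161^2 + 12*2.3161 - 10 = 44.6148
Step 2: Evaluate g(x).
g(2.3161) = 1*2.3161 - 13 = -10.6839
Step 3: Compute Lagrangian.
L = 44.6148 + 10*-10.6839 = -62.2242


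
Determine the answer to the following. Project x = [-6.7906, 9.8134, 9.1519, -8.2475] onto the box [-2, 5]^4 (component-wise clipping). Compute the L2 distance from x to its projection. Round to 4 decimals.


Project each component onto [-2, 5].
clip(-6.7906) = -2.0, clip(9.8134) = 5.0, clip(9.1519) = 5.0, clip(-8.2475) = -2.0
Projection = [-2.0, 5.0, 5.0, -2.0]
Squared diffs: [22.9498, 23.1688, 17.2383, 39.0313]
Distance = sqrt(102.3882) = 10.1187


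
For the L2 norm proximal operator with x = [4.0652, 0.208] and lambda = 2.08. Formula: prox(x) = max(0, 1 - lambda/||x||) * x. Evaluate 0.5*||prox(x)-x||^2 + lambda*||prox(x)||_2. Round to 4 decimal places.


Step 1: Compute ||x||.
||x|| = 4.0705
Step 2: Compute scaling factor.
scale = max(0, 1 - 2.08/4.0705) = 0.489
Step 3: prox(x) = [1.9879, 0.1017]
||prox(x)|| = 1.9905
Step 4: Proximal objective.
0.5*||prox-x||^2 = 2.1632
lambda*||prox|| = 4.1402
Total = 6.3035


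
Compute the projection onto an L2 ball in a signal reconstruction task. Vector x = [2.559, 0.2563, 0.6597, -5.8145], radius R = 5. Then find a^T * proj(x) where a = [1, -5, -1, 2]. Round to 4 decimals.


Step 1: Compute ||x|| (intermediates to 6 decimals).
||x|| = sqrt(2.559^2 + 0.2563^2 + 0.6597^2 + (-5.8145)^2) = 6.392009
Step 2: Project.
Since ||x|| > R, scale = R/||x|| = 5/6.392009 = 0.782227, proj(x) = scale * x
proj(x) = [2.001719, 0.200485, 0.516035, -4.548259]
Step 3: Dot product.
a^T * proj(x) = 1*2.001719 - 5*0.200485 - 1*0.516035 + 2*(-4.548259) = -8.6133


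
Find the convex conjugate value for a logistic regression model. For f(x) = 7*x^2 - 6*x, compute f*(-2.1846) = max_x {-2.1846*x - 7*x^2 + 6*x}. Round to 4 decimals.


f*(y) = sup_x {y*x - a*x^2 - b*x} = sup_x {(y-b)*x - a*x^2}
FOC: (y - b) - 2a*x = 0 => x* = (y - b)/(2a)
x* = (-2.1846 + 6)/(2*7) = 0.2725
f*(-2.1846) = (y-b)^2/(4a) = (-2.1846 + 6)^2/(4*7)
= 14.5573/28 = 0.5199


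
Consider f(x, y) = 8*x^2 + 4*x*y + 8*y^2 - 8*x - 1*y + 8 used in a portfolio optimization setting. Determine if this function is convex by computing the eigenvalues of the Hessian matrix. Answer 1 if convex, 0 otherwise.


The Hessian of f(x,y) = 8*x^2 + 4*x*y + 8*y^2 - 8*x - 1*y + 8 is:
H = [[16, 4], [4, 16]]
Trace = 16 + 16 = 32
Determinant = 16*16 - (4)^2 = 240
Discriminant = (32)^2 - 4*240 = 64.0
Eigenvalues: lambda_1 = 12.0, lambda_2 = 20.0
The function is convex.

1


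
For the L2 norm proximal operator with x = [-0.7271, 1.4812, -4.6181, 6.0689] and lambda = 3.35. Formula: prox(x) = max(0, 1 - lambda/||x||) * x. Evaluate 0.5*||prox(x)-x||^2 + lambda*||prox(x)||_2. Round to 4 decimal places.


Step 1: Compute ||x||.
||x|| = 7.8026
Step 2: Compute scaling factor.
scale = max(0, 1 - 3.35/7.8026) = 0.5707
Step 3: prox(x) = [-0.4149, 0.8453, -2.6354, 3.4633]
||prox(x)|| = 4.4526
Step 4: Proximal objective.
0.5*||prox-x||^2 = 5.6113
lambda*||prox|| = 14.9162
Total = 20.5276


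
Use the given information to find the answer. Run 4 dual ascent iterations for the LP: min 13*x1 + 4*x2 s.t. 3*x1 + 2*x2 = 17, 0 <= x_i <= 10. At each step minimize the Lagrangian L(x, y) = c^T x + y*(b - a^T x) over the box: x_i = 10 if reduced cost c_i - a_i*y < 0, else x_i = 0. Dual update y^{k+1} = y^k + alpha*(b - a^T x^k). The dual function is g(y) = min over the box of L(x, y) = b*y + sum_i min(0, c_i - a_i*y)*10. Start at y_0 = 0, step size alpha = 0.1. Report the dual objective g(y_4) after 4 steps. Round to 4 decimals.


Dual ascent for LP: min 13*x1 + 4*x2, 3*x1 + 2*x2 = 17, 0 <= x_i <= 10
Step 1: y^k = 0.0, reduced costs: (13.0, 4.0)
  x^k = (0.0, 0.0), subgradient = b - a^T x = 17.0
  y^{k+1} = 0.0 + 0.1*17.0 = 1.7
Step 2: y^k = 1.7, reduced costs: (7.9, 0.6)
  x^k = (0.0, 0.0), subgradient = b - a^T x = 17.0
  y^{k+1} = 1.7 + 0.1*17.0 = 3.4
Step 3: y^k = 3.4, reduced costs: (2.8, -2.8)
  x^k = (0.0, 10.0), subgradient = b - a^T x = -3.0
  y^{k+1} = 3.4 + 0.1*-3.0 = 3.1
Step 4: y^k = 3.1, reduced costs: (3.7, -2.2)
  x^k = (0.0, 10.0), subgradient = b - a^T x = -3.0
  y^{k+1} = 3.1 + 0.1*-3.0 = 2.8
Dual objective at y_4 = 2.8: reduced costs (4.6, -1.6), box minimizer x = (0.0, 10.0)
g(y_4) = b*y + (c1 - a1*y)*x1 + (c2 - a2*y)*x2 = 17*2.8 + 4.6*0.0 + (-1.6)*10.0 = 47.6 + 0.0 - 16.0 = 31.6


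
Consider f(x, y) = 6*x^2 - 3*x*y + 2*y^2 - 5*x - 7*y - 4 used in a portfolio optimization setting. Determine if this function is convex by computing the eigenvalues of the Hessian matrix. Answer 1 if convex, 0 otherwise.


The Hessian of f(x,y) = 6*x^2 - 3*x*y + 2*y^2 - 5*x - 7*y - 4 is:
H = [[12, -3], [-3, 4]]
Trace = 12 + 4 = 16
Determinant = 12*4 - (-3)^2 = 39
Discriminant = (16)^2 - 4*39 = 100.0
Eigenvalues: lambda_1 = 3.0, lambda_2 = 13.0
The function is convex.

1


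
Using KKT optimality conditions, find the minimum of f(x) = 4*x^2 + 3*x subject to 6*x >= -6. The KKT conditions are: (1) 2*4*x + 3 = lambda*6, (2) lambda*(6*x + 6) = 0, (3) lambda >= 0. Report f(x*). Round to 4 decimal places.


Step 1: Try lambda = 0 (constraint inactive).
Stationarity: 2*4*x + 3 = 0
x* = -3/(2*4) = -0.375
Check constraint: 6*-0.375 = -2.25 >= -6 -- satisfied.
Step 2: Compute optimal value.
f(x*) = 4*(-0.375)^2 + 3*(-0.375) = -0.5625


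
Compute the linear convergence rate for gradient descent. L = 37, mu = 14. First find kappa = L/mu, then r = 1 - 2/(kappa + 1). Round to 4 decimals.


Step 1: Compute the condition number.
kappa = L/mu = 37/14 = 2.6429
Step 2: Compute the convergence rate.
r = 1 - 2/(kappa + 1) = 1 - 2*mu/(L + mu) = (L - mu)/(L + mu) = 23/51 = 0.451


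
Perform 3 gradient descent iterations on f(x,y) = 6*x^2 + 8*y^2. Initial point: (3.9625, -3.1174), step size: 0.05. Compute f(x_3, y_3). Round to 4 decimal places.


Gradient descent on f(x,y) = 6*x^2 + 8*y^2.
Starting point: (3.9625, -3.1174), alpha = 0.05
Step 1: grad_x = 2*6*3.9625 = 47.55, grad_y = 2*8*-3.1174 = -49.8784
  x_1 = 3.9625 - 0.05*47.55 = 1.585
  y_1 = -3.1174 - 0.05*-49.8784 = -0.6235
Step 2: grad_x = 2*6*1.585 = 19.02, grad_y = 2*8*-0.6235 = -9.9757
  x_2 = 1.585 - 0.05*19.02 = 0.634
  y_2 = -0.6235 - 0.05*-9.9757 = -0.1247
Step 3: grad_x = 2*6*0.634 = 7.608, grad_y = 2*8*-0.1247 = -1.9951
  x_3 = 0.634 - 0.05*7.608 = 0.2536
  y_3 = -0.1247 - 0.05*-1.9951 = -0.0249
f(0.2536, -0.0249) = 6*0.2536^2 + 8*(-0.0249)^2 = 0.3909
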